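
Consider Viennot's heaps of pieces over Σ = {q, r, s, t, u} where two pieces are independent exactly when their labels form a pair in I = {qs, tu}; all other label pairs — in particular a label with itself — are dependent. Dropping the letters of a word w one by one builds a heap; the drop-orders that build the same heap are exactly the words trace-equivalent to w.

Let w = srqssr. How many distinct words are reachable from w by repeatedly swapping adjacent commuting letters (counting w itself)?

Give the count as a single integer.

piece 0:s — minimal
piece 1:r rests on {0:s}
piece 2:q rests on {1:r}
piece 3:s rests on {1:r}
piece 4:s rests on {3:s}
piece 5:r rests on {2:q, 4:s}
minimal pieces: {0:s}
ways to finish when only these pieces remain (= sum over removing one remaining piece with nothing left below it):
  1 left: {5}→1
  2 left: {2,5}→1  {4,5}→1
  3 left: {2,4,5}→2  {3,4,5}→1
  4 left: {2,3,4,5}→3
  placing 0:s first → 3 extensions

3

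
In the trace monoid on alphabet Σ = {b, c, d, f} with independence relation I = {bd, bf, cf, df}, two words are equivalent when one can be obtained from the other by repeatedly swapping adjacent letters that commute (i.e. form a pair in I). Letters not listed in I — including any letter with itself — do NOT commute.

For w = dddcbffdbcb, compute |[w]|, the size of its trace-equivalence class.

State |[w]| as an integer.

165

piece 0:d — minimal
piece 1:d rests on {0:d}
piece 2:d rests on {1:d}
piece 3:c rests on {2:d}
piece 4:b rests on {3:c}
piece 5:f — minimal
piece 6:f rests on {5:f}
piece 7:d rests on {3:c}
piece 8:b rests on {4:b}
piece 9:c rests on {7:d, 8:b}
piece 10:b rests on {9:c}
minimal pieces: {0:d, 5:f}
ways to finish when only these pieces remain (= sum over removing one remaining piece with nothing left below it):
  1 left: {6}→1  {10}→1
  2 left: {5,6}→1  {6,10}→2  {9,10}→1
  3 left: {5,6,10}→3  {6,9,10}→3  {7,9,10}→1  {8,9,10}→1
  4 left: {4,8,9,10}→1  {5,6,9,10}→6  {6,7,9,10}→4  {6,8,9,10}→4  {7,8,9,10}→2
  5 left: {4,6,8,9,10}→5  {4,7,8,9,10}→3  {5,6,7,9,10}→10  {5,6,8,9,10}→10  {6,7,8,9,10}→10
  6 left: {3,4,7,8,9,10}→3  {4,5,6,8,9,10}→15  {4,6,7,8,9,10}→18  {5,6,7,8,9,10}→30
  7 left: {2,3,4,7,8,9,10}→3  {3,4,6,7,8,9,10}→21  {4,5,6,7,8,9,10}→63
  8 left: {1,2,3,4,7,8,9,10}→3  {2,3,4,6,7,8,9,10}→24  {3,4,5,6,7,8,9,10}→84
  9 left: {0,1,2,3,4,7,8,9,10}→3  {1,2,3,4,6,7,8,9,10}→27  {2,3,4,5,6,7,8,9,10}→108
  placing 0:d first → 135 extensions
  placing 5:f first → 30 extensions
total linear extensions = 165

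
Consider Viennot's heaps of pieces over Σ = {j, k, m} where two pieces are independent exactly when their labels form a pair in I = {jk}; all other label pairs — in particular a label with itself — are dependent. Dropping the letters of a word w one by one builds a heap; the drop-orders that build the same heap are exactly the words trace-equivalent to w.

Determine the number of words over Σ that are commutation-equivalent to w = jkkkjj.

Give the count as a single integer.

0(j) covers ∅
1(k) covers ∅
2(k) covers 1:k
3(k) covers 2:k
4(j) covers 0:j
5(j) covers 4:j
floor of heap: 0:j, 1:k
completions by unplaced set U, small U first (add the entries for U minus each lowest piece of U):
  |U|=1: {3}:1  {5}:1
  |U|=2: {2,3}:1  {3,5}:2  {4,5}:1
  |U|=3: {0,4,5}:1  {1,2,3}:1  {2,3,5}:3  {3,4,5}:3
  |U|=4: {0,3,4,5}:4  {1,2,3,5}:4  {2,3,4,5}:6
  start at 0(j): 10
  start at 1(k): 10
sum over floor = 20

20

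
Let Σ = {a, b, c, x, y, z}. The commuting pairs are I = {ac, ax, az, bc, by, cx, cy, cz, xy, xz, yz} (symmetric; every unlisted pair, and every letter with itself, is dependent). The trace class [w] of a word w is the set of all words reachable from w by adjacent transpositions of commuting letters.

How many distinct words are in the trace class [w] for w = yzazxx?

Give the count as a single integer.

90

#0=y has no predecessor
#1=z has no predecessor
#2=a depends on [0:y]
#3=z depends on [1:z]
#4=x has no predecessor
#5=x depends on [4:x]
sources: [0:y, 1:z, 4:x]
N(rest) = Σ N(rest − s) over sources s of rest; N(one piece) = 1:
  size 1 → [2]=1  [3]=1  [5]=1
  size 2 → [0,2]=1  [1,3]=1  [2,3]=2  [2,5]=2  [3,5]=2  [4,5]=1
  size 3 → [0,2,3]=3  [0,2,5]=3  [1,2,3]=3  [1,3,5]=3  [2,3,5]=6  [2,4,5]=3  [3,4,5]=3
  size 4 → [0,1,2,3]=6  [0,2,3,5]=12  [0,2,4,5]=6  [1,2,3,5]=12  [1,3,4,5]=6  [2,3,4,5]=12
  first=0(y) contributes 30
  first=1(z) contributes 30
  first=4(x) contributes 30
|[w]| = 90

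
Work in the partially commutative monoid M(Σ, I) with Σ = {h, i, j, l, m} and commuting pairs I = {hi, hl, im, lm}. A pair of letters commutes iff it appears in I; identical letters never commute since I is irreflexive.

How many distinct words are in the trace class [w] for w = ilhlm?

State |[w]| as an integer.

10

drop 0:i onto floor
drop 1:l onto {0:i}
drop 2:h onto floor
drop 3:l onto {1:l}
drop 4:m onto {2:h}
ground layer = {0:i, 2:h}
drop-orders for the pieces not yet dropped (sum over which currently-grounded one goes next):
  1 to go: {3} 1  {4} 1
  2 to go: {1,3} 1  {2,4} 1  {3,4} 2
  3 to go: {0,1,3} 1  {1,3,4} 3  {2,3,4} 3
  if 0:i drops first: 6 orders
  if 2:h drops first: 4 orders
heap linearizations: 10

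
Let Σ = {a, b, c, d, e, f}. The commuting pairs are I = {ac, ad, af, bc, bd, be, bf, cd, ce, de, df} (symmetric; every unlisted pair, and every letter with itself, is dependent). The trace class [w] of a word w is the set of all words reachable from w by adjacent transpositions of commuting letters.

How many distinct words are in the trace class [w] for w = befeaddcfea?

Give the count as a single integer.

drop 0:b onto floor
drop 1:e onto floor
drop 2:f onto {1:e}
drop 3:e onto {2:f}
drop 4:a onto {0:b, 3:e}
drop 5:d onto floor
drop 6:d onto {5:d}
drop 7:c onto {2:f}
drop 8:f onto {3:e, 7:c}
drop 9:e onto {4:a, 8:f}
drop 10:a onto {9:e}
ground layer = {0:b, 1:e, 5:d}
drop-orders for the pieces not yet dropped (sum over which currently-grounded one goes next):
  1 to go: {6} 1  {10} 1
  2 to go: {5,6} 1  {6,10} 2  {9,10} 1
  3 to go: {4,9,10} 1  {5,6,10} 3  {6,9,10} 3  {8,9,10} 1
  4 to go: {0,4,9,10} 1  {4,6,9,10} 4  {4,8,9,10} 2  {5,6,9,10} 6  {6,8,9,10} 4  {7,8,9,10} 1
  5 to go: {0,4,6,9,10} 5  {0,4,8,9,10} 3  {3,4,8,9,10} 2  {4,5,6,9,10} 10  {4,6,8,9,10} 10  {4,7,8,9,10} 3  {5,6,8,9,10} 10  {6,7,8,9,10} 5
  6 to go: {0,3,4,8,9,10} 5  {0,4,5,6,9,10} 15  {0,4,6,8,9,10} 18  {0,4,7,8,9,10} 6  {3,4,6,8,9,10} 12  {3,4,7,8,9,10} 5  {4,5,6,8,9,10} 30  {4,6,7,8,9,10} 18  {5,6,7,8,9,10} 15
  7 to go: {0,3,4,6,8,9,10} 35  {0,3,4,7,8,9,10} 16  {0,4,5,6,8,9,10} 63  {0,4,6,7,8,9,10} 42  {2,3,4,7,8,9,10} 5  {3,4,5,6,8,9,10} 42  {3,4,6,7,8,9,10} 35  {4,5,6,7,8,9,10} 63
  8 to go: {0,2,3,4,7,8,9,10} 21  {0,3,4,5,6,8,9,10} 140  {0,3,4,6,7,8,9,10} 128  {0,4,5,6,7,8,9,10} 168  {1,2,3,4,7,8,9,10} 5  {2,3,4,6,7,8,9,10} 40  {3,4,5,6,7,8,9,10} 140
  9 to go: {0,1,2,3,4,7,8,9,10} 26  {0,2,3,4,6,7,8,9,10} 189  {0,3,4,5,6,7,8,9,10} 576  {1,2,3,4,6,7,8,9,10} 45  {2,3,4,5,6,7,8,9,10} 180
  if 0:b drops first: 225 orders
  if 1:e drops first: 945 orders
  if 5:d drops first: 260 orders
heap linearizations: 1430

1430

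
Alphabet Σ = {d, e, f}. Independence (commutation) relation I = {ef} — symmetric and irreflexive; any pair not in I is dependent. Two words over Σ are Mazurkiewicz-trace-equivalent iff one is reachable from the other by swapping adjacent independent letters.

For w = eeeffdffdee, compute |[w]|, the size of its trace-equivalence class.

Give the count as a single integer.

drop 0:e onto floor
drop 1:e onto {0:e}
drop 2:e onto {1:e}
drop 3:f onto floor
drop 4:f onto {3:f}
drop 5:d onto {2:e, 4:f}
drop 6:f onto {5:d}
drop 7:f onto {6:f}
drop 8:d onto {7:f}
drop 9:e onto {8:d}
drop 10:e onto {9:e}
ground layer = {0:e, 3:f}
drop-orders for the pieces not yet dropped (sum over which currently-grounded one goes next):
  1 to go: {10} 1
  2 to go: {9,10} 1
  3 to go: {8,9,10} 1
  4 to go: {7,8,9,10} 1
  5 to go: {6,7,8,9,10} 1
  6 to go: {5,6,7,8,9,10} 1
  7 to go: {2,5,6,7,8,9,10} 1  {4,5,6,7,8,9,10} 1
  8 to go: {1,2,5,6,7,8,9,10} 1  {2,4,5,6,7,8,9,10} 2  {3,4,5,6,7,8,9,10} 1
  9 to go: {0,1,2,5,6,7,8,9,10} 1  {1,2,4,5,6,7,8,9,10} 3  {2,3,4,5,6,7,8,9,10} 3
  if 0:e drops first: 6 orders
  if 3:f drops first: 4 orders
heap linearizations: 10

10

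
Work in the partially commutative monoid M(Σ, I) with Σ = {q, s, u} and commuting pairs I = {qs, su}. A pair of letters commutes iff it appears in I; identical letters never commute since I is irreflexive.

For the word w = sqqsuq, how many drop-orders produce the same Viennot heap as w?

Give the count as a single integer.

piece 0:s — minimal
piece 1:q — minimal
piece 2:q rests on {1:q}
piece 3:s rests on {0:s}
piece 4:u rests on {2:q}
piece 5:q rests on {4:u}
minimal pieces: {0:s, 1:q}
ways to finish when only these pieces remain (= sum over removing one remaining piece with nothing left below it):
  1 left: {3}→1  {5}→1
  2 left: {0,3}→1  {3,5}→2  {4,5}→1
  3 left: {0,3,5}→3  {2,4,5}→1  {3,4,5}→3
  4 left: {0,3,4,5}→6  {1,2,4,5}→1  {2,3,4,5}→4
  placing 0:s first → 5 extensions
  placing 1:q first → 10 extensions
total linear extensions = 15

15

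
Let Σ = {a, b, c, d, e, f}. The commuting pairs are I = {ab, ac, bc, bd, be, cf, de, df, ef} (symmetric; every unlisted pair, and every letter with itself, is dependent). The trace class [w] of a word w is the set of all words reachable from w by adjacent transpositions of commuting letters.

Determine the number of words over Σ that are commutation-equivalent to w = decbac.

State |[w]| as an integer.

0(d) covers ∅
1(e) covers ∅
2(c) covers 0:d, 1:e
3(b) covers ∅
4(a) covers 0:d, 1:e
5(c) covers 2:c
floor of heap: 0:d, 1:e, 3:b
completions by unplaced set U, small U first (add the entries for U minus each lowest piece of U):
  |U|=1: {3}:1  {4}:1  {5}:1
  |U|=2: {2,5}:1  {3,4}:2  {3,5}:2  {4,5}:2
  |U|=3: {2,3,5}:3  {2,4,5}:3  {3,4,5}:6
  |U|=4: {0,2,4,5}:3  {1,2,4,5}:3  {2,3,4,5}:12
  start at 0(d): 15
  start at 1(e): 15
  start at 3(b): 6
sum over floor = 36

36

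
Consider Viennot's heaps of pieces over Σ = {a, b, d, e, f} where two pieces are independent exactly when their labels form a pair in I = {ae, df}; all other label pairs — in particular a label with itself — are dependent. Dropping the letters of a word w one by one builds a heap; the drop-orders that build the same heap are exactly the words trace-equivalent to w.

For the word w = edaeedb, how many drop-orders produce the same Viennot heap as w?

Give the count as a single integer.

drop 0:e onto floor
drop 1:d onto {0:e}
drop 2:a onto {1:d}
drop 3:e onto {1:d}
drop 4:e onto {3:e}
drop 5:d onto {2:a, 4:e}
drop 6:b onto {5:d}
ground layer = {0:e}
drop-orders for the pieces not yet dropped (sum over which currently-grounded one goes next):
  1 to go: {6} 1
  2 to go: {5,6} 1
  3 to go: {2,5,6} 1  {4,5,6} 1
  4 to go: {2,4,5,6} 2  {3,4,5,6} 1
  5 to go: {2,3,4,5,6} 3
  if 0:e drops first: 3 orders

3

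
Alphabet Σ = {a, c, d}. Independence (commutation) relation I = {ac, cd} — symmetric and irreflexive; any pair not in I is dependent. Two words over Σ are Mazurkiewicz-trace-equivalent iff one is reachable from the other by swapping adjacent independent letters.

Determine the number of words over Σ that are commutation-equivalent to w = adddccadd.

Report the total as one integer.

#0=a has no predecessor
#1=d depends on [0:a]
#2=d depends on [1:d]
#3=d depends on [2:d]
#4=c has no predecessor
#5=c depends on [4:c]
#6=a depends on [3:d]
#7=d depends on [6:a]
#8=d depends on [7:d]
sources: [0:a, 4:c]
N(rest) = Σ N(rest − s) over sources s of rest; N(one piece) = 1:
  size 1 → [5]=1  [8]=1
  size 2 → [4,5]=1  [5,8]=2  [7,8]=1
  size 3 → [4,5,8]=3  [5,7,8]=3  [6,7,8]=1
  size 4 → [3,6,7,8]=1  [4,5,7,8]=6  [5,6,7,8]=4
  size 5 → [2,3,6,7,8]=1  [3,5,6,7,8]=5  [4,5,6,7,8]=10
  size 6 → [1,2,3,6,7,8]=1  [2,3,5,6,7,8]=6  [3,4,5,6,7,8]=15
  size 7 → [0,1,2,3,6,7,8]=1  [1,2,3,5,6,7,8]=7  [2,3,4,5,6,7,8]=21
  first=0(a) contributes 28
  first=4(c) contributes 8
|[w]| = 36

36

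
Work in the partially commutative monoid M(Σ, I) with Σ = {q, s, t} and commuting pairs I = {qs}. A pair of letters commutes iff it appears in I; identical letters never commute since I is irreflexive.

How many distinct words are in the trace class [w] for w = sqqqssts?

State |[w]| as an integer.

piece 0:s — minimal
piece 1:q — minimal
piece 2:q rests on {1:q}
piece 3:q rests on {2:q}
piece 4:s rests on {0:s}
piece 5:s rests on {4:s}
piece 6:t rests on {3:q, 5:s}
piece 7:s rests on {6:t}
minimal pieces: {0:s, 1:q}
ways to finish when only these pieces remain (= sum over removing one remaining piece with nothing left below it):
  1 left: {7}→1
  2 left: {6,7}→1
  3 left: {3,6,7}→1  {5,6,7}→1
  4 left: {2,3,6,7}→1  {3,5,6,7}→2  {4,5,6,7}→1
  5 left: {0,4,5,6,7}→1  {1,2,3,6,7}→1  {2,3,5,6,7}→3  {3,4,5,6,7}→3
  6 left: {0,3,4,5,6,7}→4  {1,2,3,5,6,7}→4  {2,3,4,5,6,7}→6
  placing 0:s first → 10 extensions
  placing 1:q first → 10 extensions
total linear extensions = 20

20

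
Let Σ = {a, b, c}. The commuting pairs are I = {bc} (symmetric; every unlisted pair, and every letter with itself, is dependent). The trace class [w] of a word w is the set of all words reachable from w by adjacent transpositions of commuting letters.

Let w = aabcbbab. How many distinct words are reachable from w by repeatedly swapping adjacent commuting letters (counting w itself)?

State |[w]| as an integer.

4

#0=a has no predecessor
#1=a depends on [0:a]
#2=b depends on [1:a]
#3=c depends on [1:a]
#4=b depends on [2:b]
#5=b depends on [4:b]
#6=a depends on [3:c, 5:b]
#7=b depends on [6:a]
sources: [0:a]
N(rest) = Σ N(rest − s) over sources s of rest; N(one piece) = 1:
  size 1 → [7]=1
  size 2 → [6,7]=1
  size 3 → [3,6,7]=1  [5,6,7]=1
  size 4 → [3,5,6,7]=2  [4,5,6,7]=1
  size 5 → [2,4,5,6,7]=1  [3,4,5,6,7]=3
  size 6 → [2,3,4,5,6,7]=4
  first=0(a) contributes 4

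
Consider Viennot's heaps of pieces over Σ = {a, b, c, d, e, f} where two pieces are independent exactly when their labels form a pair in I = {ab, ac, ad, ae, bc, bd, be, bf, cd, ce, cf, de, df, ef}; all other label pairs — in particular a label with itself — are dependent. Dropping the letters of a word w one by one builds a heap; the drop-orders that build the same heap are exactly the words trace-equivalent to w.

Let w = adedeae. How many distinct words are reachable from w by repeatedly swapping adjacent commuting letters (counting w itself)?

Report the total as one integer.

0(a) covers ∅
1(d) covers ∅
2(e) covers ∅
3(d) covers 1:d
4(e) covers 2:e
5(a) covers 0:a
6(e) covers 4:e
floor of heap: 0:a, 1:d, 2:e
completions by unplaced set U, small U first (add the entries for U minus each lowest piece of U):
  |U|=1: {3}:1  {5}:1  {6}:1
  |U|=2: {0,5}:1  {1,3}:1  {3,5}:2  {3,6}:2  {4,6}:1  {5,6}:2
  |U|=3: {0,3,5}:3  {0,5,6}:3  {1,3,5}:3  {1,3,6}:3  {2,4,6}:1  {3,4,6}:3  {3,5,6}:6  {4,5,6}:3
  |U|=4: {0,1,3,5}:6  {0,3,5,6}:12  {0,4,5,6}:6  {1,3,4,6}:6  {1,3,5,6}:12  {2,3,4,6}:4  {2,4,5,6}:4  {3,4,5,6}:12
  |U|=5: {0,1,3,5,6}:30  {0,2,4,5,6}:10  {0,3,4,5,6}:30  {1,2,3,4,6}:10  {1,3,4,5,6}:30  {2,3,4,5,6}:20
  start at 0(a): 60
  start at 1(d): 60
  start at 2(e): 90
sum over floor = 210

210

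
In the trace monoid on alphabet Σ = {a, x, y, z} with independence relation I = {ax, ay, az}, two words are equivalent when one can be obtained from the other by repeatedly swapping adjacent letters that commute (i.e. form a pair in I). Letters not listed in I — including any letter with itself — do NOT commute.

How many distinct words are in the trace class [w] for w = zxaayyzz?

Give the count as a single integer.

28

drop 0:z onto floor
drop 1:x onto {0:z}
drop 2:a onto floor
drop 3:a onto {2:a}
drop 4:y onto {1:x}
drop 5:y onto {4:y}
drop 6:z onto {5:y}
drop 7:z onto {6:z}
ground layer = {0:z, 2:a}
drop-orders for the pieces not yet dropped (sum over which currently-grounded one goes next):
  1 to go: {3} 1  {7} 1
  2 to go: {2,3} 1  {3,7} 2  {6,7} 1
  3 to go: {2,3,7} 3  {3,6,7} 3  {5,6,7} 1
  4 to go: {2,3,6,7} 6  {3,5,6,7} 4  {4,5,6,7} 1
  5 to go: {1,4,5,6,7} 1  {2,3,5,6,7} 10  {3,4,5,6,7} 5
  6 to go: {0,1,4,5,6,7} 1  {1,3,4,5,6,7} 6  {2,3,4,5,6,7} 15
  if 0:z drops first: 21 orders
  if 2:a drops first: 7 orders
heap linearizations: 28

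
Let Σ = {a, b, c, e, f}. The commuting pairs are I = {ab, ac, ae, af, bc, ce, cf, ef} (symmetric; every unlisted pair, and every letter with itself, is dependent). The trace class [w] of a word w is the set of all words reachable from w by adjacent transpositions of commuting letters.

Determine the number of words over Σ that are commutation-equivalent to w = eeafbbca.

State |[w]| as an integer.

drop 0:e onto floor
drop 1:e onto {0:e}
drop 2:a onto floor
drop 3:f onto floor
drop 4:b onto {1:e, 3:f}
drop 5:b onto {4:b}
drop 6:c onto floor
drop 7:a onto {2:a}
ground layer = {0:e, 2:a, 3:f, 6:c}
drop-orders for the pieces not yet dropped (sum over which currently-grounded one goes next):
  1 to go: {5} 1  {6} 1  {7} 1
  2 to go: {2,7} 1  {4,5} 1  {5,6} 2  {5,7} 2  {6,7} 2
  3 to go: {1,4,5} 1  {2,5,7} 3  {2,6,7} 3  {3,4,5} 1  {4,5,6} 3  {4,5,7} 3  {5,6,7} 6
  4 to go: {0,1,4,5} 1  {1,3,4,5} 2  {1,4,5,6} 4  {1,4,5,7} 4  {2,4,5,7} 6  {2,5,6,7} 12  {3,4,5,6} 4  {3,4,5,7} 4  {4,5,6,7} 12
  5 to go: {0,1,3,4,5} 3  {0,1,4,5,6} 5  {0,1,4,5,7} 5  {1,2,4,5,7} 10  {1,3,4,5,6} 10  {1,3,4,5,7} 10  {1,4,5,6,7} 20  {2,3,4,5,7} 10  {2,4,5,6,7} 30  {3,4,5,6,7} 20
  6 to go: {0,1,2,4,5,7} 15  {0,1,3,4,5,6} 18  {0,1,3,4,5,7} 18  {0,1,4,5,6,7} 30  {1,2,3,4,5,7} 30  {1,2,4,5,6,7} 60  {1,3,4,5,6,7} 60  {2,3,4,5,6,7} 60
  if 0:e drops first: 210 orders
  if 2:a drops first: 126 orders
  if 3:f drops first: 105 orders
  if 6:c drops first: 63 orders
heap linearizations: 504

504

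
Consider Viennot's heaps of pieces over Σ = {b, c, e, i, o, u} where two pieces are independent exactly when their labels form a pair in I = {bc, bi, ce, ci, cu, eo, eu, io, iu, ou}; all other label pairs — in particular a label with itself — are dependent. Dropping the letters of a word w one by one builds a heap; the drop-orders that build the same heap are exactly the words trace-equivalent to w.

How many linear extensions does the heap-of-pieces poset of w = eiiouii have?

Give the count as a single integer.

0(e) covers ∅
1(i) covers 0:e
2(i) covers 1:i
3(o) covers ∅
4(u) covers ∅
5(i) covers 2:i
6(i) covers 5:i
floor of heap: 0:e, 3:o, 4:u
completions by unplaced set U, small U first (add the entries for U minus each lowest piece of U):
  |U|=1: {3}:1  {4}:1  {6}:1
  |U|=2: {3,4}:2  {3,6}:2  {4,6}:2  {5,6}:1
  |U|=3: {2,5,6}:1  {3,4,6}:6  {3,5,6}:3  {4,5,6}:3
  |U|=4: {1,2,5,6}:1  {2,3,5,6}:4  {2,4,5,6}:4  {3,4,5,6}:12
  |U|=5: {0,1,2,5,6}:1  {1,2,3,5,6}:5  {1,2,4,5,6}:5  {2,3,4,5,6}:20
  start at 0(e): 30
  start at 3(o): 6
  start at 4(u): 6
sum over floor = 42

42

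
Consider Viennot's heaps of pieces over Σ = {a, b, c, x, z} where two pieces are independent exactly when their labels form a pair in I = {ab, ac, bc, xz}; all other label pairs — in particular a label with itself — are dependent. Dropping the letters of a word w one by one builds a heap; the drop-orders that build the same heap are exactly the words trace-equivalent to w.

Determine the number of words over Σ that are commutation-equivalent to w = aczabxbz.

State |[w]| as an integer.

0(a) covers ∅
1(c) covers ∅
2(z) covers 0:a, 1:c
3(a) covers 2:z
4(b) covers 2:z
5(x) covers 3:a, 4:b
6(b) covers 5:x
7(z) covers 6:b
floor of heap: 0:a, 1:c
completions by unplaced set U, small U first (add the entries for U minus each lowest piece of U):
  |U|=1: {7}:1
  |U|=2: {6,7}:1
  |U|=3: {5,6,7}:1
  |U|=4: {3,5,6,7}:1  {4,5,6,7}:1
  |U|=5: {3,4,5,6,7}:2
  |U|=6: {2,3,4,5,6,7}:2
  start at 0(a): 2
  start at 1(c): 2
sum over floor = 4

4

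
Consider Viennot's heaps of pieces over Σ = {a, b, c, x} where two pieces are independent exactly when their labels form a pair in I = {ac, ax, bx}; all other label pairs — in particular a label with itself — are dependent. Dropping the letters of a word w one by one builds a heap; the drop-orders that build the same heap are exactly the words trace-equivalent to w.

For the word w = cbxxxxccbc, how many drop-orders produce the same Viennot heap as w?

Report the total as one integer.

piece 0:c — minimal
piece 1:b rests on {0:c}
piece 2:x rests on {0:c}
piece 3:x rests on {2:x}
piece 4:x rests on {3:x}
piece 5:x rests on {4:x}
piece 6:c rests on {1:b, 5:x}
piece 7:c rests on {6:c}
piece 8:b rests on {7:c}
piece 9:c rests on {8:b}
minimal pieces: {0:c}
ways to finish when only these pieces remain (= sum over removing one remaining piece with nothing left below it):
  1 left: {9}→1
  2 left: {8,9}→1
  3 left: {7,8,9}→1
  4 left: {6,7,8,9}→1
  5 left: {1,6,7,8,9}→1  {5,6,7,8,9}→1
  6 left: {1,5,6,7,8,9}→2  {4,5,6,7,8,9}→1
  7 left: {1,4,5,6,7,8,9}→3  {3,4,5,6,7,8,9}→1
  8 left: {1,3,4,5,6,7,8,9}→4  {2,3,4,5,6,7,8,9}→1
  placing 0:c first → 5 extensions

5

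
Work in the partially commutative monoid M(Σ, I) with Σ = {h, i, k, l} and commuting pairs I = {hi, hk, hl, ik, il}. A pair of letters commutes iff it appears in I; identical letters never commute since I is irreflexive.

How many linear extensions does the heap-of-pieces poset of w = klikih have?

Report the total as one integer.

#0=k has no predecessor
#1=l depends on [0:k]
#2=i has no predecessor
#3=k depends on [1:l]
#4=i depends on [2:i]
#5=h has no predecessor
sources: [0:k, 2:i, 5:h]
N(rest) = Σ N(rest − s) over sources s of rest; N(one piece) = 1:
  size 1 → [3]=1  [4]=1  [5]=1
  size 2 → [1,3]=1  [2,4]=1  [3,4]=2  [3,5]=2  [4,5]=2
  size 3 → [0,1,3]=1  [1,3,4]=3  [1,3,5]=3  [2,3,4]=3  [2,4,5]=3  [3,4,5]=6
  size 4 → [0,1,3,4]=4  [0,1,3,5]=4  [1,2,3,4]=6  [1,3,4,5]=12  [2,3,4,5]=12
  first=0(k) contributes 30
  first=2(i) contributes 20
  first=5(h) contributes 10
|[w]| = 60

60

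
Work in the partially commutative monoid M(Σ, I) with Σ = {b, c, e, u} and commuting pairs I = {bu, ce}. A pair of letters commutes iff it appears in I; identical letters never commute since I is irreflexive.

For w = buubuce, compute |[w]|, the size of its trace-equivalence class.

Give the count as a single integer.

20

#0=b has no predecessor
#1=u has no predecessor
#2=u depends on [1:u]
#3=b depends on [0:b]
#4=u depends on [2:u]
#5=c depends on [3:b, 4:u]
#6=e depends on [3:b, 4:u]
sources: [0:b, 1:u]
N(rest) = Σ N(rest − s) over sources s of rest; N(one piece) = 1:
  size 1 → [5]=1  [6]=1
  size 2 → [5,6]=2
  size 3 → [3,5,6]=2  [4,5,6]=2
  size 4 → [0,3,5,6]=2  [2,4,5,6]=2  [3,4,5,6]=4
  size 5 → [0,3,4,5,6]=6  [1,2,4,5,6]=2  [2,3,4,5,6]=6
  first=0(b) contributes 8
  first=1(u) contributes 12
|[w]| = 20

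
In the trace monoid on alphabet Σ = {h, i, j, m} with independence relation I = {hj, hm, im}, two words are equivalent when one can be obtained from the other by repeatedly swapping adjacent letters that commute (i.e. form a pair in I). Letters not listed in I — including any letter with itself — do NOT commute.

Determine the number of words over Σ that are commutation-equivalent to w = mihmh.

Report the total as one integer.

10

0(m) covers ∅
1(i) covers ∅
2(h) covers 1:i
3(m) covers 0:m
4(h) covers 2:h
floor of heap: 0:m, 1:i
completions by unplaced set U, small U first (add the entries for U minus each lowest piece of U):
  |U|=1: {3}:1  {4}:1
  |U|=2: {0,3}:1  {2,4}:1  {3,4}:2
  |U|=3: {0,3,4}:3  {1,2,4}:1  {2,3,4}:3
  start at 0(m): 4
  start at 1(i): 6
sum over floor = 10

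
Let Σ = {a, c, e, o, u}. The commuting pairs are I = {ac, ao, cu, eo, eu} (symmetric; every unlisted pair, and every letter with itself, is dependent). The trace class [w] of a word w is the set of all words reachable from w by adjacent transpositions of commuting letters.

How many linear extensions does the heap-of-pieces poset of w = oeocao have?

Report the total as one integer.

12

piece 0:o — minimal
piece 1:e — minimal
piece 2:o rests on {0:o}
piece 3:c rests on {1:e, 2:o}
piece 4:a rests on {1:e}
piece 5:o rests on {3:c}
minimal pieces: {0:o, 1:e}
ways to finish when only these pieces remain (= sum over removing one remaining piece with nothing left below it):
  1 left: {4}→1  {5}→1
  2 left: {3,5}→1  {4,5}→2
  3 left: {2,3,5}→1  {3,4,5}→3
  4 left: {0,2,3,5}→1  {1,3,4,5}→3  {2,3,4,5}→4
  placing 0:o first → 7 extensions
  placing 1:e first → 5 extensions
total linear extensions = 12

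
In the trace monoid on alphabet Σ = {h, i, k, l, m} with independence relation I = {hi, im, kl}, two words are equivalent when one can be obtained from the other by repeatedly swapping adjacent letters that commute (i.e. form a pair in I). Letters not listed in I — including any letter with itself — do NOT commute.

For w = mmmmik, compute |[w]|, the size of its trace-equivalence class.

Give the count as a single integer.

piece 0:m — minimal
piece 1:m rests on {0:m}
piece 2:m rests on {1:m}
piece 3:m rests on {2:m}
piece 4:i — minimal
piece 5:k rests on {3:m, 4:i}
minimal pieces: {0:m, 4:i}
ways to finish when only these pieces remain (= sum over removing one remaining piece with nothing left below it):
  1 left: {5}→1
  2 left: {3,5}→1  {4,5}→1
  3 left: {2,3,5}→1  {3,4,5}→2
  4 left: {1,2,3,5}→1  {2,3,4,5}→3
  placing 0:m first → 4 extensions
  placing 4:i first → 1 extensions
total linear extensions = 5

5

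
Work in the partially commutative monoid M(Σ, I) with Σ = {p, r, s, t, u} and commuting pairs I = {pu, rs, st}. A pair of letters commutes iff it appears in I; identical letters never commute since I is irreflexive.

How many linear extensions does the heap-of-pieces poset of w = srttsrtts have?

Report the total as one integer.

84

drop 0:s onto floor
drop 1:r onto floor
drop 2:t onto {1:r}
drop 3:t onto {2:t}
drop 4:s onto {0:s}
drop 5:r onto {3:t}
drop 6:t onto {5:r}
drop 7:t onto {6:t}
drop 8:s onto {4:s}
ground layer = {0:s, 1:r}
drop-orders for the pieces not yet dropped (sum over which currently-grounded one goes next):
  1 to go: {7} 1  {8} 1
  2 to go: {4,8} 1  {6,7} 1  {7,8} 2
  3 to go: {0,4,8} 1  {4,7,8} 3  {5,6,7} 1  {6,7,8} 3
  4 to go: {0,4,7,8} 4  {3,5,6,7} 1  {4,6,7,8} 6  {5,6,7,8} 4
  5 to go: {0,4,6,7,8} 10  {2,3,5,6,7} 1  {3,5,6,7,8} 5  {4,5,6,7,8} 10
  6 to go: {0,4,5,6,7,8} 20  {1,2,3,5,6,7} 1  {2,3,5,6,7,8} 6  {3,4,5,6,7,8} 15
  7 to go: {0,3,4,5,6,7,8} 35  {1,2,3,5,6,7,8} 7  {2,3,4,5,6,7,8} 21
  if 0:s drops first: 28 orders
  if 1:r drops first: 56 orders
heap linearizations: 84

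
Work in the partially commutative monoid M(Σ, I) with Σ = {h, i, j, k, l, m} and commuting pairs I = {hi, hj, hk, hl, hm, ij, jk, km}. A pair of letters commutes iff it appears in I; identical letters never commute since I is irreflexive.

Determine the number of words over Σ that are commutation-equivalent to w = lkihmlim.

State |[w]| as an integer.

8

piece 0:l — minimal
piece 1:k rests on {0:l}
piece 2:i rests on {1:k}
piece 3:h — minimal
piece 4:m rests on {2:i}
piece 5:l rests on {4:m}
piece 6:i rests on {5:l}
piece 7:m rests on {6:i}
minimal pieces: {0:l, 3:h}
ways to finish when only these pieces remain (= sum over removing one remaining piece with nothing left below it):
  1 left: {3}→1  {7}→1
  2 left: {3,7}→2  {6,7}→1
  3 left: {3,6,7}→3  {5,6,7}→1
  4 left: {3,5,6,7}→4  {4,5,6,7}→1
  5 left: {2,4,5,6,7}→1  {3,4,5,6,7}→5
  6 left: {1,2,4,5,6,7}→1  {2,3,4,5,6,7}→6
  placing 0:l first → 7 extensions
  placing 3:h first → 1 extensions
total linear extensions = 8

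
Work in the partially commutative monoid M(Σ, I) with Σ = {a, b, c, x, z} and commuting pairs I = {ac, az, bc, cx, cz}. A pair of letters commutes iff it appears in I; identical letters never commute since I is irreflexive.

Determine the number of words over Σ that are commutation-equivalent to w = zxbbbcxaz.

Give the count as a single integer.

18

drop 0:z onto floor
drop 1:x onto {0:z}
drop 2:b onto {1:x}
drop 3:b onto {2:b}
drop 4:b onto {3:b}
drop 5:c onto floor
drop 6:x onto {4:b}
drop 7:a onto {6:x}
drop 8:z onto {6:x}
ground layer = {0:z, 5:c}
drop-orders for the pieces not yet dropped (sum over which currently-grounded one goes next):
  1 to go: {5} 1  {7} 1  {8} 1
  2 to go: {5,7} 2  {5,8} 2  {7,8} 2
  3 to go: {5,7,8} 6  {6,7,8} 2
  4 to go: {4,6,7,8} 2  {5,6,7,8} 8
  5 to go: {3,4,6,7,8} 2  {4,5,6,7,8} 10
  6 to go: {2,3,4,6,7,8} 2  {3,4,5,6,7,8} 12
  7 to go: {1,2,3,4,6,7,8} 2  {2,3,4,5,6,7,8} 14
  if 0:z drops first: 16 orders
  if 5:c drops first: 2 orders
heap linearizations: 18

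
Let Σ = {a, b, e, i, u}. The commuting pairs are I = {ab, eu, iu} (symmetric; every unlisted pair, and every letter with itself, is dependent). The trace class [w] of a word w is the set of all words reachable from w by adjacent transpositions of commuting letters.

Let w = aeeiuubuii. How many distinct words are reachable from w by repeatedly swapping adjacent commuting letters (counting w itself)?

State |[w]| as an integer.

30

piece 0:a — minimal
piece 1:e rests on {0:a}
piece 2:e rests on {1:e}
piece 3:i rests on {2:e}
piece 4:u rests on {0:a}
piece 5:u rests on {4:u}
piece 6:b rests on {3:i, 5:u}
piece 7:u rests on {6:b}
piece 8:i rests on {6:b}
piece 9:i rests on {8:i}
minimal pieces: {0:a}
ways to finish when only these pieces remain (= sum over removing one remaining piece with nothing left below it):
  1 left: {7}→1  {9}→1
  2 left: {7,9}→2  {8,9}→1
  3 left: {7,8,9}→3
  4 left: {6,7,8,9}→3
  5 left: {3,6,7,8,9}→3  {5,6,7,8,9}→3
  6 left: {2,3,6,7,8,9}→3  {3,5,6,7,8,9}→6  {4,5,6,7,8,9}→3
  7 left: {1,2,3,6,7,8,9}→3  {2,3,5,6,7,8,9}→9  {3,4,5,6,7,8,9}→9
  8 left: {1,2,3,5,6,7,8,9}→12  {2,3,4,5,6,7,8,9}→18
  placing 0:a first → 30 extensions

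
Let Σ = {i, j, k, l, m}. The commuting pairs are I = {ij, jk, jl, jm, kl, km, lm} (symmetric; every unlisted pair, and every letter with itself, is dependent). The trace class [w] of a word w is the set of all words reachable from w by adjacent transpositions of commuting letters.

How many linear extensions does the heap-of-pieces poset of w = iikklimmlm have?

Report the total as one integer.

12

#0=i has no predecessor
#1=i depends on [0:i]
#2=k depends on [1:i]
#3=k depends on [2:k]
#4=l depends on [1:i]
#5=i depends on [3:k, 4:l]
#6=m depends on [5:i]
#7=m depends on [6:m]
#8=l depends on [5:i]
#9=m depends on [7:m]
sources: [0:i]
N(rest) = Σ N(rest − s) over sources s of rest; N(one piece) = 1:
  size 1 → [8]=1  [9]=1
  size 2 → [7,9]=1  [8,9]=2
  size 3 → [6,7,9]=1  [7,8,9]=3
  size 4 → [6,7,8,9]=4
  size 5 → [5,6,7,8,9]=4
  size 6 → [3,5,6,7,8,9]=4  [4,5,6,7,8,9]=4
  size 7 → [2,3,5,6,7,8,9]=4  [3,4,5,6,7,8,9]=8
  size 8 → [2,3,4,5,6,7,8,9]=12
  first=0(i) contributes 12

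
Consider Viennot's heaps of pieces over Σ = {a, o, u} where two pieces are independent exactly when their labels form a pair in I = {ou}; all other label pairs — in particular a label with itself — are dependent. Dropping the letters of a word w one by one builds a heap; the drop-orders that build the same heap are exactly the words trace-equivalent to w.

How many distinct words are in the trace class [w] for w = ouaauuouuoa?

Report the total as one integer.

drop 0:o onto floor
drop 1:u onto floor
drop 2:a onto {0:o, 1:u}
drop 3:a onto {2:a}
drop 4:u onto {3:a}
drop 5:u onto {4:u}
drop 6:o onto {3:a}
drop 7:u onto {5:u}
drop 8:u onto {7:u}
drop 9:o onto {6:o}
drop 10:a onto {8:u, 9:o}
ground layer = {0:o, 1:u}
drop-orders for the pieces not yet dropped (sum over which currently-grounded one goes next):
  1 to go: {10} 1
  2 to go: {8,10} 1  {9,10} 1
  3 to go: {6,9,10} 1  {7,8,10} 1  {8,9,10} 2
  4 to go: {5,7,8,10} 1  {6,8,9,10} 3  {7,8,9,10} 3
  5 to go: {4,5,7,8,10} 1  {5,7,8,9,10} 4  {6,7,8,9,10} 6
  6 to go: {4,5,7,8,9,10} 5  {5,6,7,8,9,10} 10
  7 to go: {4,5,6,7,8,9,10} 15
  8 to go: {3,4,5,6,7,8,9,10} 15
  9 to go: {2,3,4,5,6,7,8,9,10} 15
  if 0:o drops first: 15 orders
  if 1:u drops first: 15 orders
heap linearizations: 30

30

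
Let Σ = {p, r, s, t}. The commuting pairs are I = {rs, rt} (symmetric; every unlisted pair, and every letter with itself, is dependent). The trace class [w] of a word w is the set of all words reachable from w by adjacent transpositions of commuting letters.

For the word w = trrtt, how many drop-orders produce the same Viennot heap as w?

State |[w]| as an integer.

10

0(t) covers ∅
1(r) covers ∅
2(r) covers 1:r
3(t) covers 0:t
4(t) covers 3:t
floor of heap: 0:t, 1:r
completions by unplaced set U, small U first (add the entries for U minus each lowest piece of U):
  |U|=1: {2}:1  {4}:1
  |U|=2: {1,2}:1  {2,4}:2  {3,4}:1
  |U|=3: {0,3,4}:1  {1,2,4}:3  {2,3,4}:3
  start at 0(t): 6
  start at 1(r): 4
sum over floor = 10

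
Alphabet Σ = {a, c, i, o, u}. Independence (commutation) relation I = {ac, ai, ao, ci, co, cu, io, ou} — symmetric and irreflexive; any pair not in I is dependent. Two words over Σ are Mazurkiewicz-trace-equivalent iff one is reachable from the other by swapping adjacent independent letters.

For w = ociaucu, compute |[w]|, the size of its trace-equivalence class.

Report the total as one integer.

piece 0:o — minimal
piece 1:c — minimal
piece 2:i — minimal
piece 3:a — minimal
piece 4:u rests on {2:i, 3:a}
piece 5:c rests on {1:c}
piece 6:u rests on {4:u}
minimal pieces: {0:o, 1:c, 2:i, 3:a}
ways to finish when only these pieces remain (= sum over removing one remaining piece with nothing left below it):
  1 left: {0}→1  {5}→1  {6}→1
  2 left: {0,5}→2  {0,6}→2  {1,5}→1  {4,6}→1  {5,6}→2
  3 left: {0,1,5}→3  {0,4,6}→3  {0,5,6}→6  {1,5,6}→3  {2,4,6}→1  {3,4,6}→1  {4,5,6}→3
  4 left: {0,1,5,6}→12  {0,2,4,6}→4  {0,3,4,6}→4  {0,4,5,6}→12  {1,4,5,6}→6  {2,3,4,6}→2  {2,4,5,6}→4  {3,4,5,6}→4
  5 left: {0,1,4,5,6}→30  {0,2,3,4,6}→10  {0,2,4,5,6}→20  {0,3,4,5,6}→20  {1,2,4,5,6}→10  {1,3,4,5,6}→10  {2,3,4,5,6}→10
  placing 0:o first → 30 extensions
  placing 1:c first → 60 extensions
  placing 2:i first → 60 extensions
  placing 3:a first → 60 extensions
total linear extensions = 210

210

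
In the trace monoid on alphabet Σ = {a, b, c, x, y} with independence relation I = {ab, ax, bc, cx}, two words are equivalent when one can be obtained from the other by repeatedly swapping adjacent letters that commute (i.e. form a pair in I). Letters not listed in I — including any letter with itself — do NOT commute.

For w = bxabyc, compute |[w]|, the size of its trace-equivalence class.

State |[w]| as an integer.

4

#0=b has no predecessor
#1=x depends on [0:b]
#2=a has no predecessor
#3=b depends on [1:x]
#4=y depends on [2:a, 3:b]
#5=c depends on [4:y]
sources: [0:b, 2:a]
N(rest) = Σ N(rest − s) over sources s of rest; N(one piece) = 1:
  size 1 → [5]=1
  size 2 → [4,5]=1
  size 3 → [2,4,5]=1  [3,4,5]=1
  size 4 → [1,3,4,5]=1  [2,3,4,5]=2
  first=0(b) contributes 3
  first=2(a) contributes 1
|[w]| = 4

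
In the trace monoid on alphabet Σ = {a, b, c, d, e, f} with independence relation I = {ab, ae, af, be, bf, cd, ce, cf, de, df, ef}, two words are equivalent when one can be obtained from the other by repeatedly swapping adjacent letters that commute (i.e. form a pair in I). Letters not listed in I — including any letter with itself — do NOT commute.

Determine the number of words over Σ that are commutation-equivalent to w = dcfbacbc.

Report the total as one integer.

32

0(d) covers ∅
1(c) covers ∅
2(f) covers ∅
3(b) covers 0:d, 1:c
4(a) covers 0:d, 1:c
5(c) covers 3:b, 4:a
6(b) covers 5:c
7(c) covers 6:b
floor of heap: 0:d, 1:c, 2:f
completions by unplaced set U, small U first (add the entries for U minus each lowest piece of U):
  |U|=1: {2}:1  {7}:1
  |U|=2: {2,7}:2  {6,7}:1
  |U|=3: {2,6,7}:3  {5,6,7}:1
  |U|=4: {2,5,6,7}:4  {3,5,6,7}:1  {4,5,6,7}:1
  |U|=5: {2,3,5,6,7}:5  {2,4,5,6,7}:5  {3,4,5,6,7}:2
  |U|=6: {0,3,4,5,6,7}:2  {1,3,4,5,6,7}:2  {2,3,4,5,6,7}:12
  start at 0(d): 14
  start at 1(c): 14
  start at 2(f): 4
sum over floor = 32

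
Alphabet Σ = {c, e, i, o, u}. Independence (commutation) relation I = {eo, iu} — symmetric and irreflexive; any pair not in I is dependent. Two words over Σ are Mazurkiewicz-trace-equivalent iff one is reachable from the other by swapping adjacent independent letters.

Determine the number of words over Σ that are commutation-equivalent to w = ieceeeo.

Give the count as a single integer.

drop 0:i onto floor
drop 1:e onto {0:i}
drop 2:c onto {1:e}
drop 3:e onto {2:c}
drop 4:e onto {3:e}
drop 5:e onto {4:e}
drop 6:o onto {2:c}
ground layer = {0:i}
drop-orders for the pieces not yet dropped (sum over which currently-grounded one goes next):
  1 to go: {5} 1  {6} 1
  2 to go: {4,5} 1  {5,6} 2
  3 to go: {3,4,5} 1  {4,5,6} 3
  4 to go: {3,4,5,6} 4
  5 to go: {2,3,4,5,6} 4
  if 0:i drops first: 4 orders

4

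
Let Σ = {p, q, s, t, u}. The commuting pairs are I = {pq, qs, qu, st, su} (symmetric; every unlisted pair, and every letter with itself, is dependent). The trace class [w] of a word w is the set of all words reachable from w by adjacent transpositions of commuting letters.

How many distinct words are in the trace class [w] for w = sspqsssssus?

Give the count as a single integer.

drop 0:s onto floor
drop 1:s onto {0:s}
drop 2:p onto {1:s}
drop 3:q onto floor
drop 4:s onto {2:p}
drop 5:s onto {4:s}
drop 6:s onto {5:s}
drop 7:s onto {6:s}
drop 8:s onto {7:s}
drop 9:u onto {2:p}
drop 10:s onto {8:s}
ground layer = {0:s, 3:q}
drop-orders for the pieces not yet dropped (sum over which currently-grounded one goes next):
  1 to go: {3} 1  {9} 1  {10} 1
  2 to go: {3,9} 2  {3,10} 2  {8,10} 1  {9,10} 2
  3 to go: {3,8,10} 3  {3,9,10} 6  {7,8,10} 1  {8,9,10} 3
  4 to go: {3,7,8,10} 4  {3,8,9,10} 12  {6,7,8,10} 1  {7,8,9,10} 4
  5 to go: {3,6,7,8,10} 5  {3,7,8,9,10} 20  {5,6,7,8,10} 1  {6,7,8,9,10} 5
  6 to go: {3,5,6,7,8,10} 6  {3,6,7,8,9,10} 30  {4,5,6,7,8,10} 1  {5,6,7,8,9,10} 6
  7 to go: {3,4,5,6,7,8,10} 7  {3,5,6,7,8,9,10} 42  {4,5,6,7,8,9,10} 7
  8 to go: {2,4,5,6,7,8,9,10} 7  {3,4,5,6,7,8,9,10} 56
  9 to go: {1,2,4,5,6,7,8,9,10} 7  {2,3,4,5,6,7,8,9,10} 63
  if 0:s drops first: 70 orders
  if 3:q drops first: 7 orders
heap linearizations: 77

77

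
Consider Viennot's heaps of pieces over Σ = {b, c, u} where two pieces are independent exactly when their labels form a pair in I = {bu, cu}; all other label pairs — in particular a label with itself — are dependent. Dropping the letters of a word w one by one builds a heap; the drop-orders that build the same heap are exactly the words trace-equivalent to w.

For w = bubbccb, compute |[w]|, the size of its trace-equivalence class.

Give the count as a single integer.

piece 0:b — minimal
piece 1:u — minimal
piece 2:b rests on {0:b}
piece 3:b rests on {2:b}
piece 4:c rests on {3:b}
piece 5:c rests on {4:c}
piece 6:b rests on {5:c}
minimal pieces: {0:b, 1:u}
ways to finish when only these pieces remain (= sum over removing one remaining piece with nothing left below it):
  1 left: {1}→1  {6}→1
  2 left: {1,6}→2  {5,6}→1
  3 left: {1,5,6}→3  {4,5,6}→1
  4 left: {1,4,5,6}→4  {3,4,5,6}→1
  5 left: {1,3,4,5,6}→5  {2,3,4,5,6}→1
  placing 0:b first → 6 extensions
  placing 1:u first → 1 extensions
total linear extensions = 7

7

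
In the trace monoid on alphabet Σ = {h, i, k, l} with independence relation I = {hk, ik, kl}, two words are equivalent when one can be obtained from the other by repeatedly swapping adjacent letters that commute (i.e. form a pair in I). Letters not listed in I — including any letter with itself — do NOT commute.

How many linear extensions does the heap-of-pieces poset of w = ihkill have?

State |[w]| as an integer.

6

0(i) covers ∅
1(h) covers 0:i
2(k) covers ∅
3(i) covers 1:h
4(l) covers 3:i
5(l) covers 4:l
floor of heap: 0:i, 2:k
completions by unplaced set U, small U first (add the entries for U minus each lowest piece of U):
  |U|=1: {2}:1  {5}:1
  |U|=2: {2,5}:2  {4,5}:1
  |U|=3: {2,4,5}:3  {3,4,5}:1
  |U|=4: {1,3,4,5}:1  {2,3,4,5}:4
  start at 0(i): 5
  start at 2(k): 1
sum over floor = 6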